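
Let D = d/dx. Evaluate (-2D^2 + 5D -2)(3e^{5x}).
- 81 e^{5 x}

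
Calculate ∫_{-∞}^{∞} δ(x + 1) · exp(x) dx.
e^{-1}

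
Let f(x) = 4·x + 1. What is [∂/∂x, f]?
4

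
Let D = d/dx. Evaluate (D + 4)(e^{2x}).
6 e^{2 x}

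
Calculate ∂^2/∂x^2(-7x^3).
- 42 x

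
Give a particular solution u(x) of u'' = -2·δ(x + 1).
-|x + 1|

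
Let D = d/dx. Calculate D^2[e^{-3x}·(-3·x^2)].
3 \left(- 9 x^{2} + 12 x - 2\right) e^{- 3 x}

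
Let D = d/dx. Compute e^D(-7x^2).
- 7 x^{2} - 14 x - 7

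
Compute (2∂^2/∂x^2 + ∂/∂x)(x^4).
4 x^{2} \left(x + 6\right)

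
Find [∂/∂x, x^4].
4 x^{3}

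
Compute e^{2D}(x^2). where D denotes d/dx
x^{2} + 4 x + 4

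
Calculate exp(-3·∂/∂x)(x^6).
x^{6} - 18 x^{5} + 135 x^{4} - 540 x^{3} + 1215 x^{2} - 1458 x + 729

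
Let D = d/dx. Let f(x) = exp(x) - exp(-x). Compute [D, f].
2 \cosh{\left(x \right)}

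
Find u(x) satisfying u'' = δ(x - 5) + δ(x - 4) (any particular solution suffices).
\frac{|x - 5|}{2} + \frac{|x - 4|}{2}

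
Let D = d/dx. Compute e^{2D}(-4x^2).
- 4 x^{2} - 16 x - 16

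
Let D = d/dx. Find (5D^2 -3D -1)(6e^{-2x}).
150 e^{- 2 x}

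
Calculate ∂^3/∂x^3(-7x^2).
0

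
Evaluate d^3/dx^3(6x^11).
5940 x^{8}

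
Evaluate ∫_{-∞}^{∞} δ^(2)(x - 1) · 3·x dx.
0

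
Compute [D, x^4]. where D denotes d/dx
4 x^{3}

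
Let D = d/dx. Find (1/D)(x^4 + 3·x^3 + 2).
\frac{x^{5}}{5} + \frac{3 x^{4}}{4} + 2 x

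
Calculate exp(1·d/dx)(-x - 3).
- x - 4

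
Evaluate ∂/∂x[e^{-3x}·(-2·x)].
2 \left(3 x - 1\right) e^{- 3 x}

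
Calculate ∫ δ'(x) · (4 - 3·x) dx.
3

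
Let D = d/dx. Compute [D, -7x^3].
- 21 x^{2}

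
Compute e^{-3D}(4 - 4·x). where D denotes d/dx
16 - 4 x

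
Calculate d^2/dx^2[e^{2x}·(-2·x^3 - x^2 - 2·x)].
\left(- 8 x^{3} - 28 x^{2} - 28 x - 10\right) e^{2 x}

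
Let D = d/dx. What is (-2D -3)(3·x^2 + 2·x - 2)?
- 9 x^{2} - 18 x + 2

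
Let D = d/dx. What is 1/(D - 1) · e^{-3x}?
- \frac{e^{- 3 x}}{4}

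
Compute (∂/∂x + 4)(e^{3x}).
7 e^{3 x}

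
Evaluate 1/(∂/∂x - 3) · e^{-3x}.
- \frac{e^{- 3 x}}{6}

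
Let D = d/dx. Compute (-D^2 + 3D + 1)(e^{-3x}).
- 17 e^{- 3 x}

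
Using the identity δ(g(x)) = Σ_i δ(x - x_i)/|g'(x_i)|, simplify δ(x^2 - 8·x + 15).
\frac{\delta(x - 3) + \delta(x - 5)}{2}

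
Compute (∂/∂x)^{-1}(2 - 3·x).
- \frac{3 x^{2}}{2} + 2 x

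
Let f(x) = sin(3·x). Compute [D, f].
3 \cos{\left(3 x \right)}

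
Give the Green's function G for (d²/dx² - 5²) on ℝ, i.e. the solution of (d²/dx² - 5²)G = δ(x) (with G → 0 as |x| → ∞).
-\frac{e^{-5|x|}}{10}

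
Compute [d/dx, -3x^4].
- 12 x^{3}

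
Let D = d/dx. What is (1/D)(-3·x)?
- \frac{3 x^{2}}{2}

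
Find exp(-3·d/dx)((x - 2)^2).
x^{2} - 10 x + 25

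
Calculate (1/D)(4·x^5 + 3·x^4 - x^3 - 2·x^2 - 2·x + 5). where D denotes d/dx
\frac{2 x^{6}}{3} + \frac{3 x^{5}}{5} - \frac{x^{4}}{4} - \frac{2 x^{3}}{3} - x^{2} + 5 x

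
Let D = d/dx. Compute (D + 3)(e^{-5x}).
- 2 e^{- 5 x}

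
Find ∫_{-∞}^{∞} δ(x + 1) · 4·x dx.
-4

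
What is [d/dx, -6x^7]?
- 42 x^{6}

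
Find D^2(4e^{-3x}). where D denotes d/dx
36 e^{- 3 x}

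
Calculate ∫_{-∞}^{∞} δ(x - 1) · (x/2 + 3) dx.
\frac{7}{2}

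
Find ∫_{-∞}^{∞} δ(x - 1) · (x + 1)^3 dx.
8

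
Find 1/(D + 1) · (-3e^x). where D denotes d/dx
- \frac{3 e^{x}}{2}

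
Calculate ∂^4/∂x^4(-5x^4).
-120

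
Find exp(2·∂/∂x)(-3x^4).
- 3 x^{4} - 24 x^{3} - 72 x^{2} - 96 x - 48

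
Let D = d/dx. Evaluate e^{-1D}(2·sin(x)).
2 \sin{\left(x - 1 \right)}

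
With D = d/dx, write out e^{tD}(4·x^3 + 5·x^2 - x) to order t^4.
4 t^{3} + t^{2} \left(12 x + 5\right) + t \left(12 x^{2} + 10 x - 1\right) + 4 x^{3} + 5 x^{2} - x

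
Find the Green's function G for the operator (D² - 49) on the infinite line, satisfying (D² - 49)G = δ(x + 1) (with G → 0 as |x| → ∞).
-\frac{e^{-7|x + 1|}}{14}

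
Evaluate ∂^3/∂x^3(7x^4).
168 x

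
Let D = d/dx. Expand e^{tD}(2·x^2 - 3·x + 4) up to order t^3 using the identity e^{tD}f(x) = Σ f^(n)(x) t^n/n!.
2 t^{2} + t \left(4 x - 3\right) + 2 x^{2} - 3 x + 4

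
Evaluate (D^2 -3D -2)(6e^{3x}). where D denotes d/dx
- 12 e^{3 x}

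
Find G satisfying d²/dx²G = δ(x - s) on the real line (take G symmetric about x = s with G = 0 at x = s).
\frac{|x - s|}{2}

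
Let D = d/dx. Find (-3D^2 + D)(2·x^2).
4 x - 12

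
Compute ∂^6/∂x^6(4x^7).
20160 x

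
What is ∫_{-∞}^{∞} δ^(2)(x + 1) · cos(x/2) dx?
- \frac{\cos{\left(\frac{1}{2} \right)}}{4}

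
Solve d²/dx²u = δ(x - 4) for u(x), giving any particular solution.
\frac{|x - 4|}{2}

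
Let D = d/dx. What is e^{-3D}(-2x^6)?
- 2 x^{6} + 36 x^{5} - 270 x^{4} + 1080 x^{3} - 2430 x^{2} + 2916 x - 1458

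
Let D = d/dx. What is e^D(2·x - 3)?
2 x - 1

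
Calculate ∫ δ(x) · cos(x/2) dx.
1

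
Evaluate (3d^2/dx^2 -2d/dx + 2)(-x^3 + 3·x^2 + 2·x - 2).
- 2 x^{3} + 12 x^{2} - 26 x + 10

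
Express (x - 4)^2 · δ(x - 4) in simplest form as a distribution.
0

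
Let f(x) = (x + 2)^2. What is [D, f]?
2 x + 4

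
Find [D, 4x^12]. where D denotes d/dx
48 x^{11}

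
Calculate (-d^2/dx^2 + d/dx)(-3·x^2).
6 - 6 x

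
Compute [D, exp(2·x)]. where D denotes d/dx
2 e^{2 x}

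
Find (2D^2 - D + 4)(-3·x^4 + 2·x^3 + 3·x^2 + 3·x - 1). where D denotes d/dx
- 12 x^{4} + 20 x^{3} - 66 x^{2} + 30 x + 5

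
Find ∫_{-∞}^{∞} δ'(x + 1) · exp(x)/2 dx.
- \frac{1}{2 e}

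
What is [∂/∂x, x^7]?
7 x^{6}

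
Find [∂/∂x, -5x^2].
- 10 x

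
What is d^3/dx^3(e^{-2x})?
- 8 e^{- 2 x}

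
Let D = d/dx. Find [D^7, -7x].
-49D^{6}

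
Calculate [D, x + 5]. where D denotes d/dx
1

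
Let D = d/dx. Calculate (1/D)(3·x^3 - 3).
\frac{3 x^{4}}{4} - 3 x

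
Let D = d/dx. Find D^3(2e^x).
2 e^{x}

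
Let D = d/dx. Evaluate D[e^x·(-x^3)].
x^{2} \left(- x - 3\right) e^{x}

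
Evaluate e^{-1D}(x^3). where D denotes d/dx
x^{3} - 3 x^{2} + 3 x - 1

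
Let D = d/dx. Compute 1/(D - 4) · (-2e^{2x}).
e^{2 x}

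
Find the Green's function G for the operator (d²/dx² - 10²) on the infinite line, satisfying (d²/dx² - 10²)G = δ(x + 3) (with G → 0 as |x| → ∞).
-\frac{e^{-10|x + 3|}}{20}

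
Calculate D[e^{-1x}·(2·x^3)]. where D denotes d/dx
2 x^{2} \left(3 - x\right) e^{- x}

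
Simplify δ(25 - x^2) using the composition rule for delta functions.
\frac{\delta(x - 5) + \delta(x + 5)}{10}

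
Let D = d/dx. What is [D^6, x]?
6D^{5}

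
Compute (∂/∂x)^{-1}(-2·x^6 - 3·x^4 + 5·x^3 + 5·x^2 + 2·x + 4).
- \frac{2 x^{7}}{7} - \frac{3 x^{5}}{5} + \frac{5 x^{4}}{4} + \frac{5 x^{3}}{3} + x^{2} + 4 x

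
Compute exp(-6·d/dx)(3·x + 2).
3 x - 16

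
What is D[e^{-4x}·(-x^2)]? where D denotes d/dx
2 x \left(2 x - 1\right) e^{- 4 x}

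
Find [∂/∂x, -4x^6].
- 24 x^{5}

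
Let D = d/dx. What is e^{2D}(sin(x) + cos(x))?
\sqrt{2} \sin{\left(x + \frac{\pi}{4} + 2 \right)}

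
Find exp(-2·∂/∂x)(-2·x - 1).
3 - 2 x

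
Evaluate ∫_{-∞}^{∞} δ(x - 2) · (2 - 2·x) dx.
-2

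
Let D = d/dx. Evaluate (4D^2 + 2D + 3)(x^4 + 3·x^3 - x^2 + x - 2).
3 x^{4} + 17 x^{3} + 63 x^{2} + 71 x - 12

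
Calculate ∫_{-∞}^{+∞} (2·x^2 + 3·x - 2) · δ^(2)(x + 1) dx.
4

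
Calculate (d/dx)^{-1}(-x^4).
- \frac{x^{5}}{5}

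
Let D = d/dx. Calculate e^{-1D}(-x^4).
- x^{4} + 4 x^{3} - 6 x^{2} + 4 x - 1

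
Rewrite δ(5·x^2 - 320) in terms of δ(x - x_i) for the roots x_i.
\frac{\delta(x - 8) + \delta(x + 8)}{80}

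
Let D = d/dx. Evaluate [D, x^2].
2 x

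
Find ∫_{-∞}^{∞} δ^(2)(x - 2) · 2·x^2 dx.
4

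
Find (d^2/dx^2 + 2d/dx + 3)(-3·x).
- 9 x - 6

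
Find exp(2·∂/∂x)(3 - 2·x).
- 2 x - 1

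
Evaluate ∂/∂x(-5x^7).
- 35 x^{6}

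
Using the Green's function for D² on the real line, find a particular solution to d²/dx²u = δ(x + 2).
\frac{|x + 2|}{2}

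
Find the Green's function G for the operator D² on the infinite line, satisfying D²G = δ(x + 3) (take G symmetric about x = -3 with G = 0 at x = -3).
\frac{|x + 3|}{2}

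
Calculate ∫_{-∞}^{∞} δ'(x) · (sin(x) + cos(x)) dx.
-1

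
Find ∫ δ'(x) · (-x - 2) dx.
1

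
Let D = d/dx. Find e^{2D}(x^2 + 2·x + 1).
x^{2} + 6 x + 9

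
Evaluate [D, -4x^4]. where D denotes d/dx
- 16 x^{3}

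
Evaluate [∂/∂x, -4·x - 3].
-4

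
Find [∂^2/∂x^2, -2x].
-4\frac{d}{dx}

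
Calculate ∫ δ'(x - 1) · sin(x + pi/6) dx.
- \cos{\left(\frac{\pi}{6} + 1 \right)}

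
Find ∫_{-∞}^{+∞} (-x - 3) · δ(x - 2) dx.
-5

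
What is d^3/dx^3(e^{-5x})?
- 125 e^{- 5 x}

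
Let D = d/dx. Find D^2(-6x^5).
- 120 x^{3}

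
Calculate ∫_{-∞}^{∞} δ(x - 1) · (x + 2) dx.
3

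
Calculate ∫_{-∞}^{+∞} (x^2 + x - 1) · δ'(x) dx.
-1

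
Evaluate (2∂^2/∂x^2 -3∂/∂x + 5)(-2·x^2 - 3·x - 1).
- 10 x^{2} - 3 x - 4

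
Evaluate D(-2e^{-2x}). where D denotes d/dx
4 e^{- 2 x}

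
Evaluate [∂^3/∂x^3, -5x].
-15\frac{d^{2}}{dx^{2}}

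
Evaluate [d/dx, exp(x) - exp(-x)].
2 \cosh{\left(x \right)}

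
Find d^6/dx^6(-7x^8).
- 141120 x^{2}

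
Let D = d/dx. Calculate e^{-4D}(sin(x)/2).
\frac{\sin{\left(x - 4 \right)}}{2}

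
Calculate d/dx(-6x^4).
- 24 x^{3}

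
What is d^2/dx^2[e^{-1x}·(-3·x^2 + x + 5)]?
\left(- 3 x^{2} + 13 x - 3\right) e^{- x}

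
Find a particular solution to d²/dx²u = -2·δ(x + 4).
-|x + 4|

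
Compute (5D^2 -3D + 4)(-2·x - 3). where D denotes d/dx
- 8 x - 6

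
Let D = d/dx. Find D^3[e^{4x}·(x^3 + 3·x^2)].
\left(64 x^{3} + 336 x^{2} + 360 x + 78\right) e^{4 x}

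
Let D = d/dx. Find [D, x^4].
4 x^{3}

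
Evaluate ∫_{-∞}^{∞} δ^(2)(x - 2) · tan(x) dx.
\frac{2 \tan{\left(2 \right)}}{\cos^{2}{\left(2 \right)}}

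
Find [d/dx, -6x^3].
- 18 x^{2}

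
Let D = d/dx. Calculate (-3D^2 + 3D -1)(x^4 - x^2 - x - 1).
- x^{4} + 12 x^{3} - 35 x^{2} - 5 x + 4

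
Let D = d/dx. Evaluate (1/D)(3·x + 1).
\frac{3 x^{2}}{2} + x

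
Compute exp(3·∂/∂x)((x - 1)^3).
x^{3} + 6 x^{2} + 12 x + 8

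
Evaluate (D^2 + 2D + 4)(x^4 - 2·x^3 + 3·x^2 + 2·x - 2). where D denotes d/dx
4 x^{4} + 12 x^{2} + 8 x + 2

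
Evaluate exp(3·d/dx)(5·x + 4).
5 x + 19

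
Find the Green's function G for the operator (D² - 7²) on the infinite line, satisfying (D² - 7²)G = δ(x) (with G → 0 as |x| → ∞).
-\frac{e^{-7|x|}}{14}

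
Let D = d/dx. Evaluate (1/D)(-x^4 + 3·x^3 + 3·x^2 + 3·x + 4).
- \frac{x^{5}}{5} + \frac{3 x^{4}}{4} + x^{3} + \frac{3 x^{2}}{2} + 4 x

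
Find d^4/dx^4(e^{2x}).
16 e^{2 x}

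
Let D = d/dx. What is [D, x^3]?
3 x^{2}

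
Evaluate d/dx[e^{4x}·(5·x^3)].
x^{2} \left(20 x + 15\right) e^{4 x}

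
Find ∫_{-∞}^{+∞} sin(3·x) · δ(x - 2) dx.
\sin{\left(6 \right)}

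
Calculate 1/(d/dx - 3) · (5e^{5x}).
\frac{5 e^{5 x}}{2}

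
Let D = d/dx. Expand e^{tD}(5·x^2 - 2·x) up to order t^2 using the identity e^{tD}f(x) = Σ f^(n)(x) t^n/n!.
5 t^{2} + 2 t \left(5 x - 1\right) + 5 x^{2} - 2 x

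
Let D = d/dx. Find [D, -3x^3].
- 9 x^{2}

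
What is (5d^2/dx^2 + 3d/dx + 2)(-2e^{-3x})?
- 76 e^{- 3 x}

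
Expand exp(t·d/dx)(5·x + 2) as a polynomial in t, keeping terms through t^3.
5 t + 5 x + 2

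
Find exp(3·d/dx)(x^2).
x^{2} + 6 x + 9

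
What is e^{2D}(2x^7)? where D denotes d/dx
2 x^{7} + 28 x^{6} + 168 x^{5} + 560 x^{4} + 1120 x^{3} + 1344 x^{2} + 896 x + 256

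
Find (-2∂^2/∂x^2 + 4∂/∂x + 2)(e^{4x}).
- 14 e^{4 x}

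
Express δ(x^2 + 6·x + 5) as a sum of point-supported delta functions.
\frac{\delta(x + 1) + \delta(x + 5)}{4}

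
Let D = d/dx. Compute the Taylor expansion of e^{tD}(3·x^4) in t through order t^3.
3 x \left(4 t^{3} + 6 t^{2} x + 4 t x^{2} + x^{3}\right)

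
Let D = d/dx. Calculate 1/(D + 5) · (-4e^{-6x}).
4 e^{- 6 x}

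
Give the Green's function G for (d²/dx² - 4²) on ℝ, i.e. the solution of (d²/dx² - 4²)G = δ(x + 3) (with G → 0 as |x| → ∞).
-\frac{e^{-4|x + 3|}}{8}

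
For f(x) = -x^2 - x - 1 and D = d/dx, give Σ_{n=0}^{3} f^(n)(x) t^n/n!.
- t^{2} - t \left(2 x + 1\right) - x^{2} - x - 1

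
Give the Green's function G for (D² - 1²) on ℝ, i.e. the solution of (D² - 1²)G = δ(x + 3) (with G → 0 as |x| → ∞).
-\frac{e^{-|x + 3|}}{2}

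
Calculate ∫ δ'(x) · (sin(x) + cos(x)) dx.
-1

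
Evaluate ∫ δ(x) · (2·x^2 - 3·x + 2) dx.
2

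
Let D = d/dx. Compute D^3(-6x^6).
- 720 x^{3}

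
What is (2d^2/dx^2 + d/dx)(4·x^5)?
20 x^{3} \left(x + 8\right)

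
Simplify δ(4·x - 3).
\frac{\delta(x - 3/4)}{4}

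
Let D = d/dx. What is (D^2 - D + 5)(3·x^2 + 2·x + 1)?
15 x^{2} + 4 x + 9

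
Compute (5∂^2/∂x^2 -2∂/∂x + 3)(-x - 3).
- 3 x - 7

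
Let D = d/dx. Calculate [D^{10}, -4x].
-40D^{9}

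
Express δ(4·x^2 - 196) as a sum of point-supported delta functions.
\frac{\delta(x - 7) + \delta(x + 7)}{56}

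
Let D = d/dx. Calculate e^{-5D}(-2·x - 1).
9 - 2 x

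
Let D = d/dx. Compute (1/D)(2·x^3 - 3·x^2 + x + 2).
\frac{x^{4}}{2} - x^{3} + \frac{x^{2}}{2} + 2 x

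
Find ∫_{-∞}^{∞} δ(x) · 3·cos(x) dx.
3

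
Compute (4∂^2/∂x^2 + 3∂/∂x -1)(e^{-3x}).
26 e^{- 3 x}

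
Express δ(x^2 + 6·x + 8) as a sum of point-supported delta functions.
\frac{\delta(x + 4) + \delta(x + 2)}{2}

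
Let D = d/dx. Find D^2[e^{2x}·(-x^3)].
- 2 x \left(2 x^{2} + 6 x + 3\right) e^{2 x}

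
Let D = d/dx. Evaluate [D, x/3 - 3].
\frac{1}{3}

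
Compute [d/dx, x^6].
6 x^{5}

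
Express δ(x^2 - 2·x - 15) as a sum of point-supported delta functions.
\frac{\delta(x + 3) + \delta(x - 5)}{8}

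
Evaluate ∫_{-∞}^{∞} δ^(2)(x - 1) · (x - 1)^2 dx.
2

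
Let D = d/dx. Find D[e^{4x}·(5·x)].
\left(20 x + 5\right) e^{4 x}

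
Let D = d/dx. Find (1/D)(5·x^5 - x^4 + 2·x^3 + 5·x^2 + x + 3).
\frac{5 x^{6}}{6} - \frac{x^{5}}{5} + \frac{x^{4}}{2} + \frac{5 x^{3}}{3} + \frac{x^{2}}{2} + 3 x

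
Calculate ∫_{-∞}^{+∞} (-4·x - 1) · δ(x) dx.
-1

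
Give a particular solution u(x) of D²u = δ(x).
\frac{|x|}{2}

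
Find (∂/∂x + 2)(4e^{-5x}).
- 12 e^{- 5 x}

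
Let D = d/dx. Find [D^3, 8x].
24D^{2}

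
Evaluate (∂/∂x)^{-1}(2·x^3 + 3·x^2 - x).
\frac{x^{4}}{2} + x^{3} - \frac{x^{2}}{2}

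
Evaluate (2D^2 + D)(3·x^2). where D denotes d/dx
6 x + 12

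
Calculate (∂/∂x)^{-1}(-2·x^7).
- \frac{x^{8}}{4}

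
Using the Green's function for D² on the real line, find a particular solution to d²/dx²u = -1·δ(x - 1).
-\frac{|x - 1|}{2}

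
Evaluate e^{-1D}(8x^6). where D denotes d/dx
8 x^{6} - 48 x^{5} + 120 x^{4} - 160 x^{3} + 120 x^{2} - 48 x + 8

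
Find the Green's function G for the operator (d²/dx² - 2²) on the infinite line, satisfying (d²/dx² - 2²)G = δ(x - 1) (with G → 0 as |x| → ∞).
-\frac{e^{-2|x - 1|}}{4}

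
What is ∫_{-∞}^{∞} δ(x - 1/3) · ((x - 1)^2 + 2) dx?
\frac{22}{9}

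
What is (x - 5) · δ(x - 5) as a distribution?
0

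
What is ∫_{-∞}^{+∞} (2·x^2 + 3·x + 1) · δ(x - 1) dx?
6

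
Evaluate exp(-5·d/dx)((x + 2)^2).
x^{2} - 6 x + 9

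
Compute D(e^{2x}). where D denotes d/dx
2 e^{2 x}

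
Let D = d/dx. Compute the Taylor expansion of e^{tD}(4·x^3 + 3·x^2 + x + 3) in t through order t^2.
t^{2} \left(12 x + 3\right) + t \left(12 x^{2} + 6 x + 1\right) + 4 x^{3} + 3 x^{2} + x + 3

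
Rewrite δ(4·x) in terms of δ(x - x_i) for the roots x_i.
\frac{\delta(x)}{4}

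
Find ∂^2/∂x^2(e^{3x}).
9 e^{3 x}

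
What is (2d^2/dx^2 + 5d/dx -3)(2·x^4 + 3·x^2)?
- 6 x^{4} + 40 x^{3} + 39 x^{2} + 30 x + 12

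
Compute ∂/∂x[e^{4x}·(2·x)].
\left(8 x + 2\right) e^{4 x}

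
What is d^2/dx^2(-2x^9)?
- 144 x^{7}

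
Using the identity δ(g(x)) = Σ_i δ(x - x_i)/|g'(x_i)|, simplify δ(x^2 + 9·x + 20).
\frac{\delta(x + 4) + \delta(x + 5)}{1}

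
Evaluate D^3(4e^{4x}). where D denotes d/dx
256 e^{4 x}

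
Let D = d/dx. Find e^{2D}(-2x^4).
- 2 x^{4} - 16 x^{3} - 48 x^{2} - 64 x - 32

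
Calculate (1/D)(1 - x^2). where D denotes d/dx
- \frac{x^{3}}{3} + x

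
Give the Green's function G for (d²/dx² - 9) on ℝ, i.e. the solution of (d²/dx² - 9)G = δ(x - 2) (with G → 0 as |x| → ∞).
-\frac{e^{-3|x - 2|}}{6}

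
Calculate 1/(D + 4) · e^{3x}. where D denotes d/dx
\frac{e^{3 x}}{7}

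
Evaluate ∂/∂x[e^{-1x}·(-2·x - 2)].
2 x e^{- x}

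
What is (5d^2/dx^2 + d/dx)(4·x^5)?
20 x^{3} \left(x + 20\right)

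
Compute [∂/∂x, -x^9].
- 9 x^{8}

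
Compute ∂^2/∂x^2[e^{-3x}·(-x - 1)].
3 \left(- 3 x - 1\right) e^{- 3 x}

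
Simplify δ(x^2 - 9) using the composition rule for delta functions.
\frac{\delta(x - 3) + \delta(x + 3)}{6}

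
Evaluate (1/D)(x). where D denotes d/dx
\frac{x^{2}}{2}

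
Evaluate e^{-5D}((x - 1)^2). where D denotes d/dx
x^{2} - 12 x + 36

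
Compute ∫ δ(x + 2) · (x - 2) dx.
-4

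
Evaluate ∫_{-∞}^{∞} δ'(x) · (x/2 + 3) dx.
- \frac{1}{2}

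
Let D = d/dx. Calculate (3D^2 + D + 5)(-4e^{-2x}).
- 60 e^{- 2 x}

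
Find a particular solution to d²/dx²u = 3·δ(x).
\frac{3|x|}{2}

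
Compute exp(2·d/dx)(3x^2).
3 x^{2} + 12 x + 12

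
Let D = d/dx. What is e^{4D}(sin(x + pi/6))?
\sin{\left(x + \frac{\pi}{6} + 4 \right)}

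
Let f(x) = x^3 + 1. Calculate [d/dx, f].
3 x^{2}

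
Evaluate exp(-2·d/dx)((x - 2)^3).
x^{3} - 12 x^{2} + 48 x - 64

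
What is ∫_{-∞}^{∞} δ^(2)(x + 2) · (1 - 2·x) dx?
0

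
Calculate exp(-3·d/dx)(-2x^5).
- 2 x^{5} + 30 x^{4} - 180 x^{3} + 540 x^{2} - 810 x + 486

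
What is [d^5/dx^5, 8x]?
40\frac{d^{4}}{dx^{4}}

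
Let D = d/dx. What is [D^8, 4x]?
32D^{7}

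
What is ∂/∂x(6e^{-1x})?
- 6 e^{- x}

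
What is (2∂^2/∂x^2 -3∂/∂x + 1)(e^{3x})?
10 e^{3 x}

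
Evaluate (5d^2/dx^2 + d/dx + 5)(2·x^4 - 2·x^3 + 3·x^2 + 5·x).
10 x^{4} - 2 x^{3} + 129 x^{2} - 29 x + 35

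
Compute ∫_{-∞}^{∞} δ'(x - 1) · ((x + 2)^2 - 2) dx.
-6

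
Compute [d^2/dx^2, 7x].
14\frac{d}{dx}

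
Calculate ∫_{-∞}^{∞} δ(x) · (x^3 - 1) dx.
-1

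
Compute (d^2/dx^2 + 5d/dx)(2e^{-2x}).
- 12 e^{- 2 x}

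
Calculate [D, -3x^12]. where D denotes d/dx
- 36 x^{11}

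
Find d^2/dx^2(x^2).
2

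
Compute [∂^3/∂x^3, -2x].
-6\frac{d^{2}}{dx^{2}}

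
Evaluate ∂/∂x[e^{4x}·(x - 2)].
\left(4 x - 7\right) e^{4 x}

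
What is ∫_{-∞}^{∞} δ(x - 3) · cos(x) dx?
\cos{\left(3 \right)}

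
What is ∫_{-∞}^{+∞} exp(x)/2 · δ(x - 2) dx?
\frac{e^{2}}{2}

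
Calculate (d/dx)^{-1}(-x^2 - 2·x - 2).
- \frac{x^{3}}{3} - x^{2} - 2 x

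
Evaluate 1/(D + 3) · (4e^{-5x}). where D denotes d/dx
- 2 e^{- 5 x}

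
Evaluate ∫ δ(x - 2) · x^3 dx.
8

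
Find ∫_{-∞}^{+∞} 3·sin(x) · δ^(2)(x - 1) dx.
- 3 \sin{\left(1 \right)}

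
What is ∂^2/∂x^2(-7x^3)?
- 42 x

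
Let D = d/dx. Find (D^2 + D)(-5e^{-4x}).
- 60 e^{- 4 x}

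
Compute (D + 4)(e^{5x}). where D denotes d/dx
9 e^{5 x}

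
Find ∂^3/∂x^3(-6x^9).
- 3024 x^{6}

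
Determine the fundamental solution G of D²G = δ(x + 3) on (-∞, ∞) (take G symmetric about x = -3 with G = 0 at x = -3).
\frac{|x + 3|}{2}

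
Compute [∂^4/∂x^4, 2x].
8\frac{d^{3}}{dx^{3}}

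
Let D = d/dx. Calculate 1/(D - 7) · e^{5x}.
- \frac{e^{5 x}}{2}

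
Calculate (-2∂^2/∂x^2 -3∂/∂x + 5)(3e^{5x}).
- 180 e^{5 x}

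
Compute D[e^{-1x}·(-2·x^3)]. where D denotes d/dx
2 x^{2} \left(x - 3\right) e^{- x}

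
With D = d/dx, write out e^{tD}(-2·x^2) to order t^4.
- 2 t^{2} - 4 t x - 2 x^{2}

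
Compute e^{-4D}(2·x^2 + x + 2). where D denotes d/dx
2 x^{2} - 15 x + 30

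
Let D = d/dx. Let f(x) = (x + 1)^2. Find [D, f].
2 x + 2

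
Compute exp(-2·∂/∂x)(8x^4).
8 x^{4} - 64 x^{3} + 192 x^{2} - 256 x + 128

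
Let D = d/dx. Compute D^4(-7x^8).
- 11760 x^{4}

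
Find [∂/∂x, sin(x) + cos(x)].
- \sin{\left(x \right)} + \cos{\left(x \right)}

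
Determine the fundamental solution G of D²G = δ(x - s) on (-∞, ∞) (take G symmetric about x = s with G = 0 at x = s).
\frac{|x - s|}{2}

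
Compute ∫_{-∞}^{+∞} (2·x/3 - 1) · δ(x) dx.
-1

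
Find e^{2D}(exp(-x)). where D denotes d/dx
e^{- x - 2}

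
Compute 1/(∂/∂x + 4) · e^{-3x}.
e^{- 3 x}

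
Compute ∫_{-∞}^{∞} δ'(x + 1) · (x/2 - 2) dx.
- \frac{1}{2}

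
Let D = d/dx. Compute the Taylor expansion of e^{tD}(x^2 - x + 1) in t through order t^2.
t^{2} + t \left(2 x - 1\right) + x^{2} - x + 1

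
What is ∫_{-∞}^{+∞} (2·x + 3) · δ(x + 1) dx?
1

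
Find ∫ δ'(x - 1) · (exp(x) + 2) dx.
- e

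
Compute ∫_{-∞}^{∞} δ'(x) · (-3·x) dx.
3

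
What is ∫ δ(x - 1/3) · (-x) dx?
- \frac{1}{3}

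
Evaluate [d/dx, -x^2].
- 2 x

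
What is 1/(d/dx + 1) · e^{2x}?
\frac{e^{2 x}}{3}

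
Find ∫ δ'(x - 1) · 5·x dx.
-5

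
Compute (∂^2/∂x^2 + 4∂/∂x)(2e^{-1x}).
- 6 e^{- x}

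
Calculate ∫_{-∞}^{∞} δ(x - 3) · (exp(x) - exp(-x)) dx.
2 \sinh{\left(3 \right)}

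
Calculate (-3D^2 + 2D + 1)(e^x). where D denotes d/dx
0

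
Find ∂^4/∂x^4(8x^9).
24192 x^{5}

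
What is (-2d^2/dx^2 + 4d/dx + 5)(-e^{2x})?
- 5 e^{2 x}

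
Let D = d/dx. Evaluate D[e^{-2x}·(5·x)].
5 \left(1 - 2 x\right) e^{- 2 x}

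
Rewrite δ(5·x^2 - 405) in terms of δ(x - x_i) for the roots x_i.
\frac{\delta(x - 9) + \delta(x + 9)}{90}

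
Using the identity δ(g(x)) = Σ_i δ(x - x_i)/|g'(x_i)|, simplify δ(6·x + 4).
\frac{\delta(x + 2/3)}{6}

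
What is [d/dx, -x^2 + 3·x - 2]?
3 - 2 x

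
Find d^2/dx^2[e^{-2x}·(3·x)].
12 \left(x - 1\right) e^{- 2 x}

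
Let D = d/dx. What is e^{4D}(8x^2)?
8 x^{2} + 64 x + 128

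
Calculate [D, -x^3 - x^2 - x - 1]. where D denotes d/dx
- 3 x^{2} - 2 x - 1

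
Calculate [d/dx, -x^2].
- 2 x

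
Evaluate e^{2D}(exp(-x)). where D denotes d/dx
e^{- x - 2}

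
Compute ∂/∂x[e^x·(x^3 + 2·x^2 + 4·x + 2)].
\left(x^{3} + 5 x^{2} + 8 x + 6\right) e^{x}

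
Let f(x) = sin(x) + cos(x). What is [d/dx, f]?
- \sin{\left(x \right)} + \cos{\left(x \right)}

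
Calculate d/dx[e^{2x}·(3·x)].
\left(6 x + 3\right) e^{2 x}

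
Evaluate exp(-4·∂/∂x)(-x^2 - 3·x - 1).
- x^{2} + 5 x - 5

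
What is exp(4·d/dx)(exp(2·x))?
e^{2 x + 8}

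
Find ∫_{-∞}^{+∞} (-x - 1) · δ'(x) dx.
1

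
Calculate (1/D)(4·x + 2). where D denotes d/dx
2 x^{2} + 2 x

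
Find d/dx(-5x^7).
- 35 x^{6}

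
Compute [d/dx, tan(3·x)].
\frac{3}{\cos^{2}{\left(3 x \right)}}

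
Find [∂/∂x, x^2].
2 x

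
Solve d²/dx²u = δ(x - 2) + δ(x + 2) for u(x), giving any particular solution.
\frac{|x - 2|}{2} + \frac{|x + 2|}{2}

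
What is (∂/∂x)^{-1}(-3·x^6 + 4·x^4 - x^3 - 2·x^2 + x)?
- \frac{3 x^{7}}{7} + \frac{4 x^{5}}{5} - \frac{x^{4}}{4} - \frac{2 x^{3}}{3} + \frac{x^{2}}{2}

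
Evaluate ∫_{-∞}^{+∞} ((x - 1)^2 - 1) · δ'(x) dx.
2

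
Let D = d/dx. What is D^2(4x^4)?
48 x^{2}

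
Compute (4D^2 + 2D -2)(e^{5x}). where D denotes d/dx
108 e^{5 x}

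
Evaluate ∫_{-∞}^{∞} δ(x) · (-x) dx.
0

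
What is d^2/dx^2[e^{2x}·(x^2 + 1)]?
\left(4 x^{2} + 8 x + 6\right) e^{2 x}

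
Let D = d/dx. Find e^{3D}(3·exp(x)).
3 e^{x + 3}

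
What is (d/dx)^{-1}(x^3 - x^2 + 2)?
\frac{x^{4}}{4} - \frac{x^{3}}{3} + 2 x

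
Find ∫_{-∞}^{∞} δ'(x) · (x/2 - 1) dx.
- \frac{1}{2}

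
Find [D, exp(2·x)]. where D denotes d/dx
2 e^{2 x}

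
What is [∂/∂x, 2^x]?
2^{x} \log{\left(2 \right)}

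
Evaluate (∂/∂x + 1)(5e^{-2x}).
- 5 e^{- 2 x}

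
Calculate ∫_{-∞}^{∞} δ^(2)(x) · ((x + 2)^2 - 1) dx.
2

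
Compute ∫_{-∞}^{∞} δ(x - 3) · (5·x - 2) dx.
13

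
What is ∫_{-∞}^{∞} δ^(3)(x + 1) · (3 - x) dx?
0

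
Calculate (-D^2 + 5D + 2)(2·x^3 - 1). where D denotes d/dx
4 x^{3} + 30 x^{2} - 12 x - 2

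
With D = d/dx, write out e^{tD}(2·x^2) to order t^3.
2 t^{2} + 4 t x + 2 x^{2}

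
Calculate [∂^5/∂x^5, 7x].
35\frac{d^{4}}{dx^{4}}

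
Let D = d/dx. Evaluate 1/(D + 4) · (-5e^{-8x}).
\frac{5 e^{- 8 x}}{4}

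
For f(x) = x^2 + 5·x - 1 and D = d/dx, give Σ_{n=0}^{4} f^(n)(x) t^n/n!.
t^{2} + t \left(2 x + 5\right) + x^{2} + 5 x - 1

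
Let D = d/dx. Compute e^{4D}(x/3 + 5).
\frac{x}{3} + \frac{19}{3}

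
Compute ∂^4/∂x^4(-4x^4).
-96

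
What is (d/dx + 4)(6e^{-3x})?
6 e^{- 3 x}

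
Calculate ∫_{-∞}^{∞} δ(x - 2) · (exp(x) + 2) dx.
2 + e^{2}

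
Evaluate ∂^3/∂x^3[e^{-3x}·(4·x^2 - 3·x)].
9 \left(- 12 x^{2} + 33 x - 17\right) e^{- 3 x}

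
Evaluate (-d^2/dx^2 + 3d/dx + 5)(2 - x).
7 - 5 x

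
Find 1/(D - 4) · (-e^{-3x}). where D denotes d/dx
\frac{e^{- 3 x}}{7}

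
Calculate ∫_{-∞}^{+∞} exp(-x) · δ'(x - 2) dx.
e^{-2}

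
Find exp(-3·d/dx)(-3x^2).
- 3 x^{2} + 18 x - 27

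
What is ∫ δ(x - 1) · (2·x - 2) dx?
0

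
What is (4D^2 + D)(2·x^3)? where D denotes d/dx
6 x \left(x + 8\right)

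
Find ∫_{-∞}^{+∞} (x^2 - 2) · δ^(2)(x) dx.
2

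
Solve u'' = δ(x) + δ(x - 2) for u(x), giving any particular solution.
\frac{|x|}{2} + \frac{|x - 2|}{2}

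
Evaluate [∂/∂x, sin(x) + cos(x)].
- \sin{\left(x \right)} + \cos{\left(x \right)}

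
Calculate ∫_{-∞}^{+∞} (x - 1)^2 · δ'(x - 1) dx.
0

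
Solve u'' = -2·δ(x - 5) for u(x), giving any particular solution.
-|x - 5|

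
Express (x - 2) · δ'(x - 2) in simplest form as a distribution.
-\delta(x - 2)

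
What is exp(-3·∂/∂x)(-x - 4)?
- x - 1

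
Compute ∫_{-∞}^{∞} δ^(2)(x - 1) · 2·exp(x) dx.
2 e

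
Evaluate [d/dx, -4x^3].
- 12 x^{2}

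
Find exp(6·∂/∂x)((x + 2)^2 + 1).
x^{2} + 16 x + 65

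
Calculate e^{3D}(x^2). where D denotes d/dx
x^{2} + 6 x + 9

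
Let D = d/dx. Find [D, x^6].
6 x^{5}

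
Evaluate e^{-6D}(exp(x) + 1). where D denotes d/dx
e^{x - 6} + 1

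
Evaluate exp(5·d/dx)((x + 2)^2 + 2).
x^{2} + 14 x + 51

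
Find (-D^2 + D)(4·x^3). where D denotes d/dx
12 x \left(x - 2\right)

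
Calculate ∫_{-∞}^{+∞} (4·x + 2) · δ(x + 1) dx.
-2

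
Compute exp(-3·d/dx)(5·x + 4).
5 x - 11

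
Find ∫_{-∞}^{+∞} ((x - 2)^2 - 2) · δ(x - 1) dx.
-1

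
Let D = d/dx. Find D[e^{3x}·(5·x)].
\left(15 x + 5\right) e^{3 x}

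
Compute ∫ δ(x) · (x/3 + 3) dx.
3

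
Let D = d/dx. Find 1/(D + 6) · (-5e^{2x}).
- \frac{5 e^{2 x}}{8}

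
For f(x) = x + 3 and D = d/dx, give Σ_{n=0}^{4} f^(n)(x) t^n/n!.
t + x + 3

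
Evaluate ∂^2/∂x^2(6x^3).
36 x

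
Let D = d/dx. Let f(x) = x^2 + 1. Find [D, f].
2 x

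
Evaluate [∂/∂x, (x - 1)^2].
2 x - 2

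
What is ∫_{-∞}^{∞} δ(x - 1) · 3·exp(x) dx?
3 e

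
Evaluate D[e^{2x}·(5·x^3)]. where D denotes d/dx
x^{2} \left(10 x + 15\right) e^{2 x}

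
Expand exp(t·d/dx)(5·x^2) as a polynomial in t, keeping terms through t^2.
5 t^{2} + 10 t x + 5 x^{2}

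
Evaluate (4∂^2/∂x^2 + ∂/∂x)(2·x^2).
4 x + 16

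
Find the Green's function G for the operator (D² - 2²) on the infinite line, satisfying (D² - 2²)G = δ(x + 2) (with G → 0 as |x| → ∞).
-\frac{e^{-2|x + 2|}}{4}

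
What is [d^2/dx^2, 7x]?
14\frac{d}{dx}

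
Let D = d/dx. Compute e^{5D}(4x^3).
4 x^{3} + 60 x^{2} + 300 x + 500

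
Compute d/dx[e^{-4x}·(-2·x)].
2 \left(4 x - 1\right) e^{- 4 x}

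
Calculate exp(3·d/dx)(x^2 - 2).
x^{2} + 6 x + 7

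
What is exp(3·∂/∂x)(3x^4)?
3 x^{4} + 36 x^{3} + 162 x^{2} + 324 x + 243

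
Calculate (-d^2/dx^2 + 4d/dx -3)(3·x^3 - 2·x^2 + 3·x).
- 9 x^{3} + 42 x^{2} - 43 x + 16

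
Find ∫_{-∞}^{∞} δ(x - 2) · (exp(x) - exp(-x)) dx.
2 \sinh{\left(2 \right)}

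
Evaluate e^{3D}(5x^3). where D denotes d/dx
5 x^{3} + 45 x^{2} + 135 x + 135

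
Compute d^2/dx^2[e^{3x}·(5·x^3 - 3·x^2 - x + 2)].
\left(45 x^{3} + 63 x^{2} - 15 x + 6\right) e^{3 x}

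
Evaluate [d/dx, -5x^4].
- 20 x^{3}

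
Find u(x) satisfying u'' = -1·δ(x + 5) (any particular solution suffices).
-\frac{|x + 5|}{2}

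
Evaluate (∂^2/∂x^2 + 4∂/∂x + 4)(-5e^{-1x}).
- 5 e^{- x}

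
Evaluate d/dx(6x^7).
42 x^{6}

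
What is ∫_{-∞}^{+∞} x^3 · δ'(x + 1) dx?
-3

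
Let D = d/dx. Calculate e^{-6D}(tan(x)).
\tan{\left(x - 6 \right)}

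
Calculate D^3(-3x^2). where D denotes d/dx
0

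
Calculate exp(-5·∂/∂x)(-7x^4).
- 7 x^{4} + 140 x^{3} - 1050 x^{2} + 3500 x - 4375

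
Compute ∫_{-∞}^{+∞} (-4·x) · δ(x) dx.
0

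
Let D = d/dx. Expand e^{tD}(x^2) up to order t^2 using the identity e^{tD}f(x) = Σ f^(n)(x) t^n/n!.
t^{2} + 2 t x + x^{2}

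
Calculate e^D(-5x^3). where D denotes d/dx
- 5 x^{3} - 15 x^{2} - 15 x - 5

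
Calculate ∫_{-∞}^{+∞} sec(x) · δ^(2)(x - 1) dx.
\left(1 + 2 \tan^{2}{\left(1 \right)}\right) \sec{\left(1 \right)}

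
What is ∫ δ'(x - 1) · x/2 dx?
- \frac{1}{2}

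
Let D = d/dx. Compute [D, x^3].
3 x^{2}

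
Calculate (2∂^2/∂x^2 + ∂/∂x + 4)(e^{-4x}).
32 e^{- 4 x}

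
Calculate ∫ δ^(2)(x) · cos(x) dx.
-1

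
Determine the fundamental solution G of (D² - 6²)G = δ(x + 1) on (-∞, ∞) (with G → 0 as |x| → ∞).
-\frac{e^{-6|x + 1|}}{12}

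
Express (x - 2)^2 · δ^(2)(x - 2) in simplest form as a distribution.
2\delta(x - 2)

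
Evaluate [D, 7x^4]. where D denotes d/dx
28 x^{3}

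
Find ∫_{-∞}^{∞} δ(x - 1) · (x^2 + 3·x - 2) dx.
2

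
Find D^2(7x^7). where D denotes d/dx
294 x^{5}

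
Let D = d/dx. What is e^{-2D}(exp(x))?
e^{x - 2}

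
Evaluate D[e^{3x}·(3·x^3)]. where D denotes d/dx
9 x^{2} \left(x + 1\right) e^{3 x}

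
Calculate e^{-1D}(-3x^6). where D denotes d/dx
- 3 x^{6} + 18 x^{5} - 45 x^{4} + 60 x^{3} - 45 x^{2} + 18 x - 3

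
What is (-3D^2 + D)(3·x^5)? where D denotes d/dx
15 x^{3} \left(x - 12\right)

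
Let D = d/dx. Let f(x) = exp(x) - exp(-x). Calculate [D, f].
2 \cosh{\left(x \right)}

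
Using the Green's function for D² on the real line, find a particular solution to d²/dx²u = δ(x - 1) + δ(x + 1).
\frac{|x - 1|}{2} + \frac{|x + 1|}{2}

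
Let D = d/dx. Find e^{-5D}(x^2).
x^{2} - 10 x + 25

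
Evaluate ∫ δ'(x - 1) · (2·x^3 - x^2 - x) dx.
-3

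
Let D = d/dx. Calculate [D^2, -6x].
-12D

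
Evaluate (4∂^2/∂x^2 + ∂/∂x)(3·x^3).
9 x \left(x + 8\right)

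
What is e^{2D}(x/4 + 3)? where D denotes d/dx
\frac{x}{4} + \frac{7}{2}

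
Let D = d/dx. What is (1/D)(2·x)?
x^{2}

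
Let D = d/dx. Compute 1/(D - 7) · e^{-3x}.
- \frac{e^{- 3 x}}{10}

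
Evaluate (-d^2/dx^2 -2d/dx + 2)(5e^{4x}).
- 110 e^{4 x}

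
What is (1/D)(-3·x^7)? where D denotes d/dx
- \frac{3 x^{8}}{8}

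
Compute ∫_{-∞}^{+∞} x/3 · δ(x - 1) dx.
\frac{1}{3}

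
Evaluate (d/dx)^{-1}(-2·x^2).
- \frac{2 x^{3}}{3}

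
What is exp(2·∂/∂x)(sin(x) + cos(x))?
\sqrt{2} \sin{\left(x + \frac{\pi}{4} + 2 \right)}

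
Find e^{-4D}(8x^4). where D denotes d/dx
8 x^{4} - 128 x^{3} + 768 x^{2} - 2048 x + 2048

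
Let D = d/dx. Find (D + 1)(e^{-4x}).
- 3 e^{- 4 x}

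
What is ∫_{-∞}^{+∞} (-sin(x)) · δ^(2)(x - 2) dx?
\sin{\left(2 \right)}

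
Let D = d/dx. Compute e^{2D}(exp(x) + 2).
e^{x + 2} + 2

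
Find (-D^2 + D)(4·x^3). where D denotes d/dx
12 x \left(x - 2\right)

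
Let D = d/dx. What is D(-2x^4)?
- 8 x^{3}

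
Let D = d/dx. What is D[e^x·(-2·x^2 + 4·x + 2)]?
2 \left(3 - x^{2}\right) e^{x}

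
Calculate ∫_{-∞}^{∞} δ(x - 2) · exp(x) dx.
e^{2}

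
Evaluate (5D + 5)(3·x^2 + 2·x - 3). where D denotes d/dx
15 x^{2} + 40 x - 5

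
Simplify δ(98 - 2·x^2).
\frac{\delta(x - 7) + \delta(x + 7)}{28}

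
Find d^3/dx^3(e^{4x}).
64 e^{4 x}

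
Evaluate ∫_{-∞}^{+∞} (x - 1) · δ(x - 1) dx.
0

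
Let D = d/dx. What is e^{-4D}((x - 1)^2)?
x^{2} - 10 x + 25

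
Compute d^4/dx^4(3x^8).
5040 x^{4}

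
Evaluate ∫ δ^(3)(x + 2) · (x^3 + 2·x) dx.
-6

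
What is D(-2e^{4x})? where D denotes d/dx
- 8 e^{4 x}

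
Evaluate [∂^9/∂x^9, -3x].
-27\frac{d^{8}}{dx^{8}}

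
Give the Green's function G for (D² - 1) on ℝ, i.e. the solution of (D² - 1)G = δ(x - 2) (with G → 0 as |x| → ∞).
-\frac{e^{-|x - 2|}}{2}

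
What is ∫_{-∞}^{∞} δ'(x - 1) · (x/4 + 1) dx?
- \frac{1}{4}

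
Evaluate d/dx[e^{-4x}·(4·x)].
4 \left(1 - 4 x\right) e^{- 4 x}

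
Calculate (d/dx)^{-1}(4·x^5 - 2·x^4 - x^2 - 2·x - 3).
\frac{2 x^{6}}{3} - \frac{2 x^{5}}{5} - \frac{x^{3}}{3} - x^{2} - 3 x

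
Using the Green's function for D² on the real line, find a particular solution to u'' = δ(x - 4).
\frac{|x - 4|}{2}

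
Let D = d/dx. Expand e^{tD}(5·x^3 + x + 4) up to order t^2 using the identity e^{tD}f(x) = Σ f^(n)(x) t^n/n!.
15 t^{2} x + t \left(15 x^{2} + 1\right) + 5 x^{3} + x + 4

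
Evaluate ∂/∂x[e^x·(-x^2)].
x \left(- x - 2\right) e^{x}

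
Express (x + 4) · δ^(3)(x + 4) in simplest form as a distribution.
-3\delta^{(2)}(x + 4)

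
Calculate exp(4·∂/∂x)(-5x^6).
- 5 x^{6} - 120 x^{5} - 1200 x^{4} - 6400 x^{3} - 19200 x^{2} - 30720 x - 20480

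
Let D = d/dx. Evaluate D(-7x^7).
- 49 x^{6}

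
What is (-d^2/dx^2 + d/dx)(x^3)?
3 x \left(x - 2\right)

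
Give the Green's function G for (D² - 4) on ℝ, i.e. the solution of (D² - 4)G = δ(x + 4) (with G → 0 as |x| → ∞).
-\frac{e^{-2|x + 4|}}{4}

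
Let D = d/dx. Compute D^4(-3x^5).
- 360 x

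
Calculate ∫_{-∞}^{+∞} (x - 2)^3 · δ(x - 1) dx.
-1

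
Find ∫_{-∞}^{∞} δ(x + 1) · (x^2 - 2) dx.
-1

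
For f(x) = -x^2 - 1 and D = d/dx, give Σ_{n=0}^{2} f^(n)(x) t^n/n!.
- t^{2} - 2 t x - x^{2} - 1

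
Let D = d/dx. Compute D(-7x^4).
- 28 x^{3}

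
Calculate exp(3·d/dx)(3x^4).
3 x^{4} + 36 x^{3} + 162 x^{2} + 324 x + 243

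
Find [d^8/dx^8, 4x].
32\frac{d^{7}}{dx^{7}}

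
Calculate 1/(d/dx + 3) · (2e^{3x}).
\frac{e^{3 x}}{3}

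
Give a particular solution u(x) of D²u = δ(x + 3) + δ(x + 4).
\frac{|x + 3|}{2} + \frac{|x + 4|}{2}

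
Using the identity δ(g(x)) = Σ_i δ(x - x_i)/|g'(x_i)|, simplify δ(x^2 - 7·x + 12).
\frac{\delta(x - 4) + \delta(x - 3)}{1}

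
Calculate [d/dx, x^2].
2 x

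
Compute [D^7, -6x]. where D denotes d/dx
-42D^{6}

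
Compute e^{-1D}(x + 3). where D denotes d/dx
x + 2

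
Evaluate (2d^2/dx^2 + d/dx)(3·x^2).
6 x + 12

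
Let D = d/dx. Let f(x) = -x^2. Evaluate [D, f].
- 2 x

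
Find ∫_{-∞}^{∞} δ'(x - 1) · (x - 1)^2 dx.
0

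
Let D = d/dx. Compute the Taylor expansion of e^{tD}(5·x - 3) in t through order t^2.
5 t + 5 x - 3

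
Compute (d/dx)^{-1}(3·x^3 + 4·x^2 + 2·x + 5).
\frac{3 x^{4}}{4} + \frac{4 x^{3}}{3} + x^{2} + 5 x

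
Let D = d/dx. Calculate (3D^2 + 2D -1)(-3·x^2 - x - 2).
3 x^{2} - 11 x - 18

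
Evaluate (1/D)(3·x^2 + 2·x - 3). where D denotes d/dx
x^{3} + x^{2} - 3 x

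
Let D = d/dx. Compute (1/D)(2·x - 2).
x^{2} - 2 x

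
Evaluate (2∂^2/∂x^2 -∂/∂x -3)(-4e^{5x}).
- 168 e^{5 x}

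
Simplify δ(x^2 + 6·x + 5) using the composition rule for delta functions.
\frac{\delta(x + 5) + \delta(x + 1)}{4}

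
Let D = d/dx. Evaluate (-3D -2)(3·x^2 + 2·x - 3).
2 x \left(- 3 x - 11\right)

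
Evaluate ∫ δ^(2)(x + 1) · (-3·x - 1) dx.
0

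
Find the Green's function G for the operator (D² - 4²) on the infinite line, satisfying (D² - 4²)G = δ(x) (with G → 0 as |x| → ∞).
-\frac{e^{-4|x|}}{8}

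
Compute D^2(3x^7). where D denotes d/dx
126 x^{5}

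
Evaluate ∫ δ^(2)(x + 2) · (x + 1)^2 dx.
2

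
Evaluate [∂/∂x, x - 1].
1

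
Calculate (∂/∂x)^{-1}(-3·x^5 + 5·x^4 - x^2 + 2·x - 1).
- \frac{x^{6}}{2} + x^{5} - \frac{x^{3}}{3} + x^{2} - x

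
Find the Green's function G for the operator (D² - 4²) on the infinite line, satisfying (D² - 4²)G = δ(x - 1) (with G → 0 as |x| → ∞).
-\frac{e^{-4|x - 1|}}{8}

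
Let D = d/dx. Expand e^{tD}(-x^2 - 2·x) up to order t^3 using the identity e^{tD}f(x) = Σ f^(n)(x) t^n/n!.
- t^{2} - 2 t \left(x + 1\right) - x^{2} - 2 x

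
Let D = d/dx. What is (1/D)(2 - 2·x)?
- x^{2} + 2 x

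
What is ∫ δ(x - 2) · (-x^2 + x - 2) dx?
-4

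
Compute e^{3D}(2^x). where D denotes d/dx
2^{x + 3}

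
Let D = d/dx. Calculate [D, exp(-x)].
- e^{- x}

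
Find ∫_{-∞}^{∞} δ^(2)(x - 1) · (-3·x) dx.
0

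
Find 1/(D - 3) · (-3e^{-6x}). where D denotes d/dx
\frac{e^{- 6 x}}{3}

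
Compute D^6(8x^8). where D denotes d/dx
161280 x^{2}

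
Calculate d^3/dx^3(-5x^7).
- 1050 x^{4}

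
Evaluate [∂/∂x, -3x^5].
- 15 x^{4}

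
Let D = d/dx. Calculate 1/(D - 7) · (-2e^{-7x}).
\frac{e^{- 7 x}}{7}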